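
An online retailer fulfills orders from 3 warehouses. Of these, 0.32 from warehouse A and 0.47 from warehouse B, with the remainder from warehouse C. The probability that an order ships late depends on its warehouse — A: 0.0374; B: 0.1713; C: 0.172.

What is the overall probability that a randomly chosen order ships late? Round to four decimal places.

P(C) = 1 − (0.32 + 0.47) = 0.21.
P(L) = P(L|A)·P(A) + P(L|B)·P(B) + P(L|C)·P(C)
      = 0.0374·0.32 + 0.1713·0.47 + 0.172·0.21
      = 0.011968 + 0.080511 + 0.03612 = 0.128599

0.1286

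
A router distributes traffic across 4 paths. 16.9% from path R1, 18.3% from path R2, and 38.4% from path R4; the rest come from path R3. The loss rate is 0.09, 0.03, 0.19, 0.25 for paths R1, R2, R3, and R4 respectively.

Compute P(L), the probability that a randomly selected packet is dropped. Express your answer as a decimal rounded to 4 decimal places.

P(R3) = 1 − (0.169 + 0.183 + 0.384) = 0.264.
Summing over the partition,
P(L) = P(L|R1)·P(R1) + P(L|R2)·P(R2) + P(L|R3)·P(R3) + P(L|R4)·P(R4)
      = 0.09·0.169 + 0.03·0.183 + 0.19·0.264 + 0.25·0.384
      = 0.01521 + 0.00549 + 0.05016 + 0.096 = 0.16686

0.1669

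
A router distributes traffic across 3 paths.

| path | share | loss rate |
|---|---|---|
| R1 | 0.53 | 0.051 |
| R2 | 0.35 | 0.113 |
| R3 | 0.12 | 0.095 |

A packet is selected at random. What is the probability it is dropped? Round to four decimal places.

P(L) = P(L|R1)·P(R1) + P(L|R2)·P(R2) + P(L|R3)·P(R3)
      = 0.051·0.53 + 0.113·0.35 + 0.095·0.12
      = 0.02703 + 0.03955 + 0.0114 = 0.07798

P(L) ≈ 0.0780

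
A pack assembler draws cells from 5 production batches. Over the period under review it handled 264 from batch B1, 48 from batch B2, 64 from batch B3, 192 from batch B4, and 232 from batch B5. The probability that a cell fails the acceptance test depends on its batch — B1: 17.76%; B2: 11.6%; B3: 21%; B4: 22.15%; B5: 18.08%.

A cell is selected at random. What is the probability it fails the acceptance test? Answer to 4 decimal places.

Total: 264 + 48 + 64 + 192 + 232 = 800.
P(B1) = 264/800 = 0.33. P(B2) = 48/800 = 0.06. P(B3) = 64/800 = 0.08. P(B4) = 192/800 = 0.24. P(B5) = 232/800 = 0.29.
P(F) = P(F|B1)·P(B1) + P(F|B2)·P(B2) + P(F|B3)·P(B3) + P(F|B4)·P(B4) + P(F|B5)·P(B5)
      = 0.1776·0.33 + 0.116·0.06 + 0.21·0.08 + 0.2215·0.24 + 0.1808·0.29
      = 0.058608 + 0.00696 + 0.0168 + 0.05316 + 0.052432 = 0.18796

P(F) ≈ 0.1880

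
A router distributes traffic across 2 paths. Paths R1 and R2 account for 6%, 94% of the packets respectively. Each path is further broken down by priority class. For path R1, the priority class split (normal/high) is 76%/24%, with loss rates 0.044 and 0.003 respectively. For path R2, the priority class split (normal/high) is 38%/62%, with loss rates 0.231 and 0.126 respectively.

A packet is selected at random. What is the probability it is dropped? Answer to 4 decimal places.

P(L|R1) = 0.76·0.044 + 0.24·0.003 = 0.03344 + 0.00072 = 0.03416
P(L|R2) = 0.38·0.231 + 0.62·0.126 = 0.08778 + 0.07812 = 0.1659
By total probability over the outer partition,
P(L) = 0.06·0.03416 + 0.94·0.1659
      = 0.0020496 + 0.155946 = 0.1579956

P(L) ≈ 0.1580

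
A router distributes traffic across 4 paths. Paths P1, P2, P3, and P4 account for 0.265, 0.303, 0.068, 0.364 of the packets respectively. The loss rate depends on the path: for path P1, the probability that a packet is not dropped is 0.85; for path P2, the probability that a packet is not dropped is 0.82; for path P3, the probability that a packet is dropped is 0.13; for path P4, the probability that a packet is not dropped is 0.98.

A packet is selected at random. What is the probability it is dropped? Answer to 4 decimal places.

P(L) ≈ 0.1104

P(L|P1) = 1 − 0.85 = 0.15.
P(L|P2) = 1 − 0.82 = 0.18.
P(L|P4) = 1 − 0.98 = 0.02.
P(L) = P(L|P1)·P(P1) + P(L|P2)·P(P2) + P(L|P3)·P(P3) + P(L|P4)·P(P4)
      = 0.15·0.265 + 0.18·0.303 + 0.13·0.068 + 0.02·0.364
      = 0.03975 + 0.05454 + 0.00884 + 0.00728 = 0.11041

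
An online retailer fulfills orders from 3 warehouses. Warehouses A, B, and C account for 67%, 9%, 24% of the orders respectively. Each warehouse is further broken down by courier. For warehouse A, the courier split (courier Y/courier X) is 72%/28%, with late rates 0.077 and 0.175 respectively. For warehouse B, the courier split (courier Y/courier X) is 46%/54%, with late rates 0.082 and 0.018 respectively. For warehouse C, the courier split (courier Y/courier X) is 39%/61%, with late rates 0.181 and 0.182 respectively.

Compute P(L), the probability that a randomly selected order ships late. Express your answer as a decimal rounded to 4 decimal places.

P(L|A) = 0.72·0.077 + 0.28·0.175 = 0.05544 + 0.049 = 0.10444
P(L|B) = 0.46·0.082 + 0.54·0.018 = 0.03772 + 0.00972 = 0.04744
P(L|C) = 0.39·0.181 + 0.61·0.182 = 0.07059 + 0.11102 = 0.18161
By total probability over the outer partition,
P(L) = 0.67·0.10444 + 0.09·0.04744 + 0.24·0.18161
      = 0.0699748 + 0.0042696 + 0.0435864 = 0.1178308

0.1178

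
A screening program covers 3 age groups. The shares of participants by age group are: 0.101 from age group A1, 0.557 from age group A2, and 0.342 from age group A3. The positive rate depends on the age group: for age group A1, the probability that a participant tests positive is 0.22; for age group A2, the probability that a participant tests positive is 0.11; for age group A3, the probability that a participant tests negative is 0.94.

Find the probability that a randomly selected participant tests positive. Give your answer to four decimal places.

0.1040

P(T|A3) = 1 − 0.94 = 0.06.
Using total probability over the partition,
P(T) = P(T|A1)·P(A1) + P(T|A2)·P(A2) + P(T|A3)·P(A3)
      = 0.22·0.101 + 0.11·0.557 + 0.06·0.342
      = 0.02222 + 0.06127 + 0.02052 = 0.10401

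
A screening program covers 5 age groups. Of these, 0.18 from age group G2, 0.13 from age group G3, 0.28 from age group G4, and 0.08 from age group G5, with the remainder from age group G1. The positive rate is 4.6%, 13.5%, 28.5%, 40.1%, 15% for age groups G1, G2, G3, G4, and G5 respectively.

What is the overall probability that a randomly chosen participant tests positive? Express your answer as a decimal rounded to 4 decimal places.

P(G1) = 1 − (0.18 + 0.13 + 0.28 + 0.08) = 0.33.
P(T) = P(T|G1)·P(G1) + P(T|G2)·P(G2) + P(T|G3)·P(G3) + P(T|G4)·P(G4) + P(T|G5)·P(G5)
      = 0.046·0.33 + 0.135·0.18 + 0.285·0.13 + 0.401·0.28 + 0.15·0.08
      = 0.01518 + 0.0243 + 0.03705 + 0.11228 + 0.012 = 0.20081

0.2008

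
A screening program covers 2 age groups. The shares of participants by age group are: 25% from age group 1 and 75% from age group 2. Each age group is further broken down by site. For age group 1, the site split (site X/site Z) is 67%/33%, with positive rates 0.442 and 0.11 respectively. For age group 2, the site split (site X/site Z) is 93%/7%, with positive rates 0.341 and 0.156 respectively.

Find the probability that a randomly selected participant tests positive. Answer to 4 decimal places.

P(T|1) = 0.67·0.442 + 0.33·0.11 = 0.29614 + 0.0363 = 0.33244
P(T|2) = 0.93·0.341 + 0.07·0.156 = 0.31713 + 0.01092 = 0.32805
Then overall,
P(T) = 0.25·0.33244 + 0.75·0.32805
      = 0.08311 + 0.2460375 = 0.3291475

0.3291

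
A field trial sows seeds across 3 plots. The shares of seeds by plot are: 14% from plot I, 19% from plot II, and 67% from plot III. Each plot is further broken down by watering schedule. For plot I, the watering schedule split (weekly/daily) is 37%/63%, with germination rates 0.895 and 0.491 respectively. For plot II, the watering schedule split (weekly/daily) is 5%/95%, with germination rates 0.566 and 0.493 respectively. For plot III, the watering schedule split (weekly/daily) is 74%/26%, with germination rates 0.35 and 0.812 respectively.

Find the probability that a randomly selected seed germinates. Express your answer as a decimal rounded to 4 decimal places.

P(G|I) = 0.37·0.895 + 0.63·0.491 = 0.33115 + 0.30933 = 0.64048
P(G|II) = 0.05·0.566 + 0.95·0.493 = 0.0283 + 0.46835 = 0.49665
P(G|III) = 0.74·0.35 + 0.26·0.812 = 0.259 + 0.21112 = 0.47012
Then overall,
P(G) = 0.14·0.64048 + 0.19·0.49665 + 0.67·0.47012
      = 0.0896672 + 0.0943635 + 0.3149804 = 0.4990111

0.4990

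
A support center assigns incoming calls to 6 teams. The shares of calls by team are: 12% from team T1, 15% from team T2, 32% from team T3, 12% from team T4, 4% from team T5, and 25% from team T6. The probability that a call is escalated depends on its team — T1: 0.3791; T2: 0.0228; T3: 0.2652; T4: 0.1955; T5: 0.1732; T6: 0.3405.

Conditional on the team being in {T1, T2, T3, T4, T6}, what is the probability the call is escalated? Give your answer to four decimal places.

Let S = {T1, T2, T3, T4, T6}.
P(S) = 0.12 + 0.15 + 0.32 + 0.12 + 0.25 = 0.96.
P(E ∩ S) = 0.3791·0.12 + 0.0228·0.15 + 0.2652·0.32 + 0.1955·0.12 + 0.3405·0.25 = 0.045492 + 0.00342 + 0.084864 + 0.02346 + 0.085125 = 0.242361.
P(E | S) = 0.242361 / 0.96 = 0.252459…

P(E|S) ≈ 0.2525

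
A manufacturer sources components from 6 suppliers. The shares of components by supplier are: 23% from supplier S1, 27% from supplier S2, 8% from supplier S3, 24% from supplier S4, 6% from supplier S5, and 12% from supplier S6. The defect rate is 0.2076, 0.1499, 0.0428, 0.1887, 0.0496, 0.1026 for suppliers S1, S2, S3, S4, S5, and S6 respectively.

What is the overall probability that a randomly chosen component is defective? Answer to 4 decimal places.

P(D) ≈ 0.1522

Summing over the partition,
P(D) = P(D|S1)·P(S1) + P(D|S2)·P(S2) + P(D|S3)·P(S3) + P(D|S4)·P(S4) + P(D|S5)·P(S5) + P(D|S6)·P(S6)
      = 0.2076·0.23 + 0.1499·0.27 + 0.0428·0.08 + 0.1887·0.24 + 0.0496·0.06 + 0.1026·0.12
      = 0.047748 + 0.040473 + 0.003424 + 0.045288 + 0.002976 + 0.012312 = 0.152221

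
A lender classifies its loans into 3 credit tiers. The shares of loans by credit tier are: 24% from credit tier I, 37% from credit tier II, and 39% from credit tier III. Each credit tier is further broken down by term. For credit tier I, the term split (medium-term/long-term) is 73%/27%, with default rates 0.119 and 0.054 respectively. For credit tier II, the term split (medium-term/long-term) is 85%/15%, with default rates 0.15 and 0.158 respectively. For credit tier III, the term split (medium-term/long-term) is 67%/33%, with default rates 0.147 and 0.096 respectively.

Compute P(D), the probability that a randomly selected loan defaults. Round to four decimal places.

P(D|I) = 0.73·0.119 + 0.27·0.054 = 0.08687 + 0.01458 = 0.10145
P(D|II) = 0.85·0.15 + 0.15·0.158 = 0.1275 + 0.0237 = 0.1512
P(D|III) = 0.67·0.147 + 0.33·0.096 = 0.09849 + 0.03168 = 0.13017
Then overall,
P(D) = 0.24·0.10145 + 0.37·0.1512 + 0.39·0.13017
      = 0.024348 + 0.055944 + 0.0507663 = 0.1310583

0.1311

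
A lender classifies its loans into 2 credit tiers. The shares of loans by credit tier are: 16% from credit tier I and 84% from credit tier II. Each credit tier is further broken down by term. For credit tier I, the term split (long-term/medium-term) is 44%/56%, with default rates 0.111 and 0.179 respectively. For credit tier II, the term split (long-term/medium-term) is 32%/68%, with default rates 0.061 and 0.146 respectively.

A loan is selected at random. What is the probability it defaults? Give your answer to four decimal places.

P(D|I) = 0.44·0.111 + 0.56·0.179 = 0.04884 + 0.10024 = 0.14908
P(D|II) = 0.32·0.061 + 0.68·0.146 = 0.01952 + 0.09928 = 0.1188
By total probability over the outer partition,
P(D) = 0.16·0.14908 + 0.84·0.1188
      = 0.0238528 + 0.099792 = 0.1236448

P(D) ≈ 0.1236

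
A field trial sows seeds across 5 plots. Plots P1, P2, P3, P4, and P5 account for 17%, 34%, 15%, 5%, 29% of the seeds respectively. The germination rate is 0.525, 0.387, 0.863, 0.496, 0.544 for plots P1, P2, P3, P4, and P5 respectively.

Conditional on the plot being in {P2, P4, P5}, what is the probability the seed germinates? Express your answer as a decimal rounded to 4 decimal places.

0.4620

Let S = {P2, P4, P5}.
P(S) = 0.34 + 0.05 + 0.29 = 0.68.
P(G ∩ S) = 0.387·0.34 + 0.496·0.05 + 0.544·0.29 = 0.13158 + 0.0248 + 0.15776 = 0.31414.
P(G | S) = 0.31414 / 0.68 = 0.461971…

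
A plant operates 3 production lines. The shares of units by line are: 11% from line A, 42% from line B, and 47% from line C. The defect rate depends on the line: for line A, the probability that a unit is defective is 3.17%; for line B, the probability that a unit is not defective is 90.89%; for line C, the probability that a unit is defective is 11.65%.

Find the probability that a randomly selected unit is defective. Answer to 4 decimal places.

0.0965

P(D|B) = 1 − 0.9089 = 0.0911.
P(D) = P(D|A)·P(A) + P(D|B)·P(B) + P(D|C)·P(C)
      = 0.0317·0.11 + 0.0911·0.42 + 0.1165·0.47
      = 0.003487 + 0.038262 + 0.054755 = 0.096504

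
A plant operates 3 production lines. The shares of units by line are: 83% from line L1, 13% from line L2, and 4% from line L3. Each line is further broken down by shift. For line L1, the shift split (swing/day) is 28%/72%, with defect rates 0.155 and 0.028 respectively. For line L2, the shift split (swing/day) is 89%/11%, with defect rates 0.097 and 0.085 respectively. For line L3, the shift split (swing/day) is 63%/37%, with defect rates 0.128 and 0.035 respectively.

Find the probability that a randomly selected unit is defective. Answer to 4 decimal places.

P(D|L1) = 0.28·0.155 + 0.72·0.028 = 0.0434 + 0.02016 = 0.06356
P(D|L2) = 0.89·0.097 + 0.11·0.085 = 0.08633 + 0.00935 = 0.09568
P(D|L3) = 0.63·0.128 + 0.37·0.035 = 0.08064 + 0.01295 = 0.09359
Then overall,
P(D) = 0.83·0.06356 + 0.13·0.09568 + 0.04·0.09359
      = 0.0527548 + 0.0124384 + 0.0037436 = 0.0689368

0.0689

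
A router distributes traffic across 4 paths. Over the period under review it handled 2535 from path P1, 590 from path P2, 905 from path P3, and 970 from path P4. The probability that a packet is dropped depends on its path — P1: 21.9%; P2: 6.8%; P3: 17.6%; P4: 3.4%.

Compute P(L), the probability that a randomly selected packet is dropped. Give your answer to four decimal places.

P(L) ≈ 0.1575

Total: 2535 + 590 + 905 + 970 = 5000.
P(P1) = 2535/5000 = 0.507. P(P2) = 590/5000 = 0.118. P(P3) = 905/5000 = 0.181. P(P4) = 970/5000 = 0.194.
P(L) = P(L|P1)·P(P1) + P(L|P2)·P(P2) + P(L|P3)·P(P3) + P(L|P4)·P(P4)
      = 0.219·0.507 + 0.068·0.118 + 0.176·0.181 + 0.034·0.194
      = 0.111033 + 0.008024 + 0.031856 + 0.006596 = 0.157509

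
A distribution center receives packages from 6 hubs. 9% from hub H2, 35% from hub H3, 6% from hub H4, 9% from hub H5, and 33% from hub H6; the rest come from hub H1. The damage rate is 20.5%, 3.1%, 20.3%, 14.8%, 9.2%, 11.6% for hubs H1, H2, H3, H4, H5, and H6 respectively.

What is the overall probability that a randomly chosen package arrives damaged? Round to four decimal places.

P(D) ≈ 0.1457

P(H1) = 1 − (0.09 + 0.35 + 0.06 + 0.09 + 0.33) = 0.08.
Summing over the partition,
P(D) = P(D|H1)·P(H1) + P(D|H2)·P(H2) + P(D|H3)·P(H3) + P(D|H4)·P(H4) + P(D|H5)·P(H5) + P(D|H6)·P(H6)
      = 0.205·0.08 + 0.031·0.09 + 0.203·0.35 + 0.148·0.06 + 0.092·0.09 + 0.116·0.33
      = 0.0164 + 0.00279 + 0.07105 + 0.00888 + 0.00828 + 0.03828 = 0.14568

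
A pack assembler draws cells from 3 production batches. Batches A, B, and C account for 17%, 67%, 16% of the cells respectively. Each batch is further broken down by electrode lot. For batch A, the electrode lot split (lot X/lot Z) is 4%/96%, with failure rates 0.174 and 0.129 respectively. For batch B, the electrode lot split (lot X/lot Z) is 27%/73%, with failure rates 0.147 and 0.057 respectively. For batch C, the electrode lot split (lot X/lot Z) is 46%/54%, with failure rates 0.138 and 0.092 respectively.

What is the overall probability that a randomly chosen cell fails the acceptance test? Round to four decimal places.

P(F) ≈ 0.0948

P(F|A) = 0.04·0.174 + 0.96·0.129 = 0.00696 + 0.12384 = 0.1308
P(F|B) = 0.27·0.147 + 0.73·0.057 = 0.03969 + 0.04161 = 0.0813
P(F|C) = 0.46·0.138 + 0.54·0.092 = 0.06348 + 0.04968 = 0.11316
Then overall,
P(F) = 0.17·0.1308 + 0.67·0.0813 + 0.16·0.11316
      = 0.022236 + 0.054471 + 0.0181056 = 0.0948126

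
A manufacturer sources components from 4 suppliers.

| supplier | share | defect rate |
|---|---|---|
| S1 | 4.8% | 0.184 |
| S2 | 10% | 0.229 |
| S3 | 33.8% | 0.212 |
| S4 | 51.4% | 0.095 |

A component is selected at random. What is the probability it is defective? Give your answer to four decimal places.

P(D) = P(D|S1)·P(S1) + P(D|S2)·P(S2) + P(D|S3)·P(S3) + P(D|S4)·P(S4)
      = 0.184·0.048 + 0.229·0.1 + 0.212·0.338 + 0.095·0.514
      = 0.008832 + 0.0229 + 0.071656 + 0.04883 = 0.152218

0.1522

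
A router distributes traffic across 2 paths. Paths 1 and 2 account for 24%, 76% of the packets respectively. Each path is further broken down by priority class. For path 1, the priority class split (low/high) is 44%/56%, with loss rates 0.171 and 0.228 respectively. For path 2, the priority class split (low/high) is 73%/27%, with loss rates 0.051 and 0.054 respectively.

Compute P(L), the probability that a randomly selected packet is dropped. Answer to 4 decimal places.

P(L|1) = 0.44·0.171 + 0.56·0.228 = 0.07524 + 0.12768 = 0.20292
P(L|2) = 0.73·0.051 + 0.27·0.054 = 0.03723 + 0.01458 = 0.05181
By total probability over the outer partition,
P(L) = 0.24·0.20292 + 0.76·0.05181
      = 0.0487008 + 0.0393756 = 0.0880764

0.0881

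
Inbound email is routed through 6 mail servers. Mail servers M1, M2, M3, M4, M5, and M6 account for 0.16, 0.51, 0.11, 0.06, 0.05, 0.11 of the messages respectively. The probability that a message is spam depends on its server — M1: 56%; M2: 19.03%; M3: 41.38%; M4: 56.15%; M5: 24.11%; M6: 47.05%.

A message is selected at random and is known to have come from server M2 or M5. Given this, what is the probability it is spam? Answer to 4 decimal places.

Let J = {M2, M5}.
P(J) = 0.51 + 0.05 = 0.56.
P(S ∩ J) = 0.1903·0.51 + 0.2411·0.05 = 0.097053 + 0.012055 = 0.109108.
P(S | J) = 0.109108 / 0.56 = 0.194836…

0.1948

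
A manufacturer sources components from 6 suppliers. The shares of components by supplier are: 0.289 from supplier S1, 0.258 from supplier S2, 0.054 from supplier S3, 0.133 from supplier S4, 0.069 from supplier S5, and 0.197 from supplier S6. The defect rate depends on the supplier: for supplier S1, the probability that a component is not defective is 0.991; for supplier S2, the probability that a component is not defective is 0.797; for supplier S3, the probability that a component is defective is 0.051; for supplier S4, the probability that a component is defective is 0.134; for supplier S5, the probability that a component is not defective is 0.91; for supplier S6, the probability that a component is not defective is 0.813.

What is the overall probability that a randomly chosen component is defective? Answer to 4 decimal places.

P(D|S1) = 1 − 0.991 = 0.009.
P(D|S2) = 1 − 0.797 = 0.203.
P(D|S5) = 1 − 0.91 = 0.09.
P(D|S6) = 1 − 0.813 = 0.187.
Using total probability over the partition,
P(D) = P(D|S1)·P(S1) + P(D|S2)·P(S2) + P(D|S3)·P(S3) + P(D|S4)·P(S4) + P(D|S5)·P(S5) + P(D|S6)·P(S6)
      = 0.009·0.289 + 0.203·0.258 + 0.051·0.054 + 0.134·0.133 + 0.09·0.069 + 0.187·0.197
      = 0.002601 + 0.052374 + 0.002754 + 0.017822 + 0.00621 + 0.036839 = 0.1186

P(D) ≈ 0.1186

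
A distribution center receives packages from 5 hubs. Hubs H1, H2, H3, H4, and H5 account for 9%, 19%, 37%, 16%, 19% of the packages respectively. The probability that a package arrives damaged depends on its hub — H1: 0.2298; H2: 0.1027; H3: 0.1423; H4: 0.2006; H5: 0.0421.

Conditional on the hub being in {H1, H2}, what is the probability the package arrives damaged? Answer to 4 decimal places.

Let S = {H1, H2}.
P(S) = 0.09 + 0.19 = 0.28.
P(D ∩ S) = 0.2298·0.09 + 0.1027·0.19 = 0.020682 + 0.019513 = 0.040195.
P(D | S) = 0.040195 / 0.28 = 0.143554…

P(D|S) ≈ 0.1436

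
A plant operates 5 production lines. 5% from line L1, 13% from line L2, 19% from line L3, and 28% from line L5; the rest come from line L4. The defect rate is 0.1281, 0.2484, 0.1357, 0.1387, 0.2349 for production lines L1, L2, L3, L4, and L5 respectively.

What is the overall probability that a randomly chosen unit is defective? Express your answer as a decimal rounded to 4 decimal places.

P(L4) = 1 − (0.05 + 0.13 + 0.19 + 0.28) = 0.35.
By the law of total probability,
P(D) = P(D|L1)·P(L1) + P(D|L2)·P(L2) + P(D|L3)·P(L3) + P(D|L4)·P(L4) + P(D|L5)·P(L5)
      = 0.1281·0.05 + 0.2484·0.13 + 0.1357·0.19 + 0.1387·0.35 + 0.2349·0.28
      = 0.006405 + 0.032292 + 0.025783 + 0.048545 + 0.065772 = 0.178797

P(D) ≈ 0.1788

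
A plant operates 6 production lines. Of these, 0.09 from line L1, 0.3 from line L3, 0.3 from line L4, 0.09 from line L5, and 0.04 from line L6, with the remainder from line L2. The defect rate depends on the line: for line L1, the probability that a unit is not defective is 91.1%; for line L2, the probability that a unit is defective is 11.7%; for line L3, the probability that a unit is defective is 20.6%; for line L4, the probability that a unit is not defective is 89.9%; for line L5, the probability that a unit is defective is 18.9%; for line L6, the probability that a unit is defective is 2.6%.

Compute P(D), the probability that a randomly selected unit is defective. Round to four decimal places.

P(L2) = 1 − (0.09 + 0.3 + 0.3 + 0.09 + 0.04) = 0.18.
P(D|L1) = 1 − 0.911 = 0.089.
P(D|L4) = 1 − 0.899 = 0.101.
P(D) = P(D|L1)·P(L1) + P(D|L2)·P(L2) + P(D|L3)·P(L3) + P(D|L4)·P(L4) + P(D|L5)·P(L5) + P(D|L6)·P(L6)
      = 0.089·0.09 + 0.117·0.18 + 0.206·0.3 + 0.101·0.3 + 0.189·0.09 + 0.026·0.04
      = 0.00801 + 0.02106 + 0.0618 + 0.0303 + 0.01701 + 0.00104 = 0.13922

P(D) ≈ 0.1392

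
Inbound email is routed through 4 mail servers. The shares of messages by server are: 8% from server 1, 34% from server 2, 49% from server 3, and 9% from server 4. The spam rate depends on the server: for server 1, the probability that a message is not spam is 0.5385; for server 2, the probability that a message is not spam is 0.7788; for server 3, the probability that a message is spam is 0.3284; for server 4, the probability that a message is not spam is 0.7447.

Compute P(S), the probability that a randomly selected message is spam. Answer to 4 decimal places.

P(S) ≈ 0.2960

P(S|1) = 1 − 0.5385 = 0.4615.
P(S|2) = 1 − 0.7788 = 0.2212.
P(S|4) = 1 − 0.7447 = 0.2553.
Summing over the partition,
P(S) = P(S|1)·P(1) + P(S|2)·P(2) + P(S|3)·P(3) + P(S|4)·P(4)
      = 0.4615·0.08 + 0.2212·0.34 + 0.3284·0.49 + 0.2553·0.09
      = 0.03692 + 0.075208 + 0.160916 + 0.022977 = 0.296021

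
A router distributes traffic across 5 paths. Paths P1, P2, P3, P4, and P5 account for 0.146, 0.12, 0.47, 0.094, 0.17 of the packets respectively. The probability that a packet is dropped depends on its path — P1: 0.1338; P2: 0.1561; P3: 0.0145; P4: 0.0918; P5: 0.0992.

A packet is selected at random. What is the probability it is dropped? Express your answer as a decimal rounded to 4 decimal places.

0.0706

Summing over the partition,
P(L) = P(L|P1)·P(P1) + P(L|P2)·P(P2) + P(L|P3)·P(P3) + P(L|P4)·P(P4) + P(L|P5)·P(P5)
      = 0.1338·0.146 + 0.1561·0.12 + 0.0145·0.47 + 0.0918·0.094 + 0.0992·0.17
      = 0.0195348 + 0.018732 + 0.006815 + 0.0086292 + 0.016864 = 0.070575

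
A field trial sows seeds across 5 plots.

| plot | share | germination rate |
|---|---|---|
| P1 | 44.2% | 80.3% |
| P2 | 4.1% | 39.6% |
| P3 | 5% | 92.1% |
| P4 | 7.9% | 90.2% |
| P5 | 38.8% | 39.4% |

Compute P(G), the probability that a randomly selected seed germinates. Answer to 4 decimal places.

P(G) ≈ 0.6413

P(G) = P(G|P1)·P(P1) + P(G|P2)·P(P2) + P(G|P3)·P(P3) + P(G|P4)·P(P4) + P(G|P5)·P(P5)
      = 0.803·0.442 + 0.396·0.041 + 0.921·0.05 + 0.902·0.079 + 0.394·0.388
      = 0.354926 + 0.016236 + 0.04605 + 0.071258 + 0.152872 = 0.641342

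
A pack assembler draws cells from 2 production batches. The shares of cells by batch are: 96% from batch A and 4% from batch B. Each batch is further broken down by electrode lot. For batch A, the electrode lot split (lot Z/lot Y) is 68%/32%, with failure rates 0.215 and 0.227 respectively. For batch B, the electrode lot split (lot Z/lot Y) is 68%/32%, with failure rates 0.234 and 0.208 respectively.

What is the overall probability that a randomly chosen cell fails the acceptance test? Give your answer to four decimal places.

P(F|A) = 0.68·0.215 + 0.32·0.227 = 0.1462 + 0.07264 = 0.21884
P(F|B) = 0.68·0.234 + 0.32·0.208 = 0.15912 + 0.06656 = 0.22568
Then overall,
P(F) = 0.96·0.21884 + 0.04·0.22568
      = 0.2100864 + 0.0090272 = 0.2191136

P(F) ≈ 0.2191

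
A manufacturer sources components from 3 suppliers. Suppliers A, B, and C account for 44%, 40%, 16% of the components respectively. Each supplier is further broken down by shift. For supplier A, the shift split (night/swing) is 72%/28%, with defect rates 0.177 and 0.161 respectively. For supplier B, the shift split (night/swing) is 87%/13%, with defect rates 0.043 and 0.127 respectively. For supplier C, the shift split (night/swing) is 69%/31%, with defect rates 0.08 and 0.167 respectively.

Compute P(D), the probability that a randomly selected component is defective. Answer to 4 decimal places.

0.1146

P(D|A) = 0.72·0.177 + 0.28·0.161 = 0.12744 + 0.04508 = 0.17252
P(D|B) = 0.87·0.043 + 0.13·0.127 = 0.03741 + 0.01651 = 0.05392
P(D|C) = 0.69·0.08 + 0.31·0.167 = 0.0552 + 0.05177 = 0.10697
Then overall,
P(D) = 0.44·0.17252 + 0.4·0.05392 + 0.16·0.10697
      = 0.0759088 + 0.021568 + 0.0171152 = 0.114592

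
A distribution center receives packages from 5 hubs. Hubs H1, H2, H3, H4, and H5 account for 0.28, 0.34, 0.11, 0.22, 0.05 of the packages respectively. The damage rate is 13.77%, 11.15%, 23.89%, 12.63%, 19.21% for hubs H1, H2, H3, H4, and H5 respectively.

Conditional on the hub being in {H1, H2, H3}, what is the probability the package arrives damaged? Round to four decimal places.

Let S = {H1, H2, H3}.
P(S) = 0.28 + 0.34 + 0.11 = 0.73.
P(D ∩ S) = 0.1377·0.28 + 0.1115·0.34 + 0.2389·0.11 = 0.038556 + 0.03791 + 0.026279 = 0.102745.
P(D | S) = 0.102745 / 0.73 = 0.140747…

P(D|S) ≈ 0.1407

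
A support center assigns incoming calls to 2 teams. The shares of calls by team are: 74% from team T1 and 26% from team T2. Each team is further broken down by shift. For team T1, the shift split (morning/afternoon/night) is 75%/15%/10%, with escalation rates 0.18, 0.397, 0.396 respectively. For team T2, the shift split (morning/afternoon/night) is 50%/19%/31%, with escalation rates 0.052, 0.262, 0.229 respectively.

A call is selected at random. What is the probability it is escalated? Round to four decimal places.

P(E) ≈ 0.2114

P(E|T1) = 0.75·0.18 + 0.15·0.397 + 0.1·0.396 = 0.135 + 0.05955 + 0.0396 = 0.23415
P(E|T2) = 0.5·0.052 + 0.19·0.262 + 0.31·0.229 = 0.026 + 0.04978 + 0.07099 = 0.14677
Then overall,
P(E) = 0.74·0.23415 + 0.26·0.14677
      = 0.173271 + 0.0381602 = 0.2114312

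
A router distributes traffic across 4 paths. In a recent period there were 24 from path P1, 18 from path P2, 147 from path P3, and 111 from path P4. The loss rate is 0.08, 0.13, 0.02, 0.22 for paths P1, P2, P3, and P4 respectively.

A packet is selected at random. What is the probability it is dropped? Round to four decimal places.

Total: 24 + 18 + 147 + 111 = 300.
P(P1) = 24/300 = 0.08. P(P2) = 18/300 = 0.06. P(P3) = 147/300 = 0.49. P(P4) = 111/300 = 0.37.
P(L) = P(L|P1)·P(P1) + P(L|P2)·P(P2) + P(L|P3)·P(P3) + P(L|P4)·P(P4)
      = 0.08·0.08 + 0.13·0.06 + 0.02·0.49 + 0.22·0.37
      = 0.0064 + 0.0078 + 0.0098 + 0.0814 = 0.1054

0.1054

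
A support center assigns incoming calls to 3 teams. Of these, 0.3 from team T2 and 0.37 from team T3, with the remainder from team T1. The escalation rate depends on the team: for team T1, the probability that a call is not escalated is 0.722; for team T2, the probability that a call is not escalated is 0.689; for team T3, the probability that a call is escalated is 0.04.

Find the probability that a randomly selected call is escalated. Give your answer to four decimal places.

0.1998

P(T1) = 1 − (0.3 + 0.37) = 0.33.
P(E|T1) = 1 − 0.722 = 0.278.
P(E|T2) = 1 − 0.689 = 0.311.
By the law of total probability,
P(E) = P(E|T1)·P(T1) + P(E|T2)·P(T2) + P(E|T3)·P(T3)
      = 0.278·0.33 + 0.311·0.3 + 0.04·0.37
      = 0.09174 + 0.0933 + 0.0148 = 0.19984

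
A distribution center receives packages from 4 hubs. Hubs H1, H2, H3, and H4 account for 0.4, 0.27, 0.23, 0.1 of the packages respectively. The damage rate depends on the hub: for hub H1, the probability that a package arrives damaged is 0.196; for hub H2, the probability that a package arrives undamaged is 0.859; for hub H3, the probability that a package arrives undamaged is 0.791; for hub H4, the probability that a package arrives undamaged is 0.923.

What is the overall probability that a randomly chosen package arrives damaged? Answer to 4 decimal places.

0.1722

P(D|H2) = 1 − 0.859 = 0.141.
P(D|H3) = 1 − 0.791 = 0.209.
P(D|H4) = 1 − 0.923 = 0.077.
P(D) = P(D|H1)·P(H1) + P(D|H2)·P(H2) + P(D|H3)·P(H3) + P(D|H4)·P(H4)
      = 0.196·0.4 + 0.141·0.27 + 0.209·0.23 + 0.077·0.1
      = 0.0784 + 0.03807 + 0.04807 + 0.0077 = 0.17224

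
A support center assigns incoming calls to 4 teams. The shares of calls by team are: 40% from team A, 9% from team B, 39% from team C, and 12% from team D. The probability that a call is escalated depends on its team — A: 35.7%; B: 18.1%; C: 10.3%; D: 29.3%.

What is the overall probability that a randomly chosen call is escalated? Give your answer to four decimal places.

P(E) ≈ 0.2344

By the law of total probability,
P(E) = P(E|A)·P(A) + P(E|B)·P(B) + P(E|C)·P(C) + P(E|D)·P(D)
      = 0.357·0.4 + 0.181·0.09 + 0.103·0.39 + 0.293·0.12
      = 0.1428 + 0.01629 + 0.04017 + 0.03516 = 0.23442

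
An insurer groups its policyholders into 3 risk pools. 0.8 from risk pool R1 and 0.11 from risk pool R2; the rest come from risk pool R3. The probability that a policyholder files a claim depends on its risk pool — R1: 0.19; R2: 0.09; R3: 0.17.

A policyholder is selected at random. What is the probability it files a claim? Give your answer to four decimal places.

P(R3) = 1 − (0.8 + 0.11) = 0.09.
P(C) = P(C|R1)·P(R1) + P(C|R2)·P(R2) + P(C|R3)·P(R3)
      = 0.19·0.8 + 0.09·0.11 + 0.17·0.09
      = 0.152 + 0.0099 + 0.0153 = 0.1772

P(C) ≈ 0.1772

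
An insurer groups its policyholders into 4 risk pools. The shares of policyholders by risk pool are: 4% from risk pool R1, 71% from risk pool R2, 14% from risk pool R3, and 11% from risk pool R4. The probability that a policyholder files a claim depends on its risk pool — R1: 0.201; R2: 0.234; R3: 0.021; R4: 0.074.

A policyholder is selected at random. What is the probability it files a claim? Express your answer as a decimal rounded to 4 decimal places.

0.1853

By the law of total probability,
P(C) = P(C|R1)·P(R1) + P(C|R2)·P(R2) + P(C|R3)·P(R3) + P(C|R4)·P(R4)
      = 0.201·0.04 + 0.234·0.71 + 0.021·0.14 + 0.074·0.11
      = 0.00804 + 0.16614 + 0.00294 + 0.00814 = 0.18526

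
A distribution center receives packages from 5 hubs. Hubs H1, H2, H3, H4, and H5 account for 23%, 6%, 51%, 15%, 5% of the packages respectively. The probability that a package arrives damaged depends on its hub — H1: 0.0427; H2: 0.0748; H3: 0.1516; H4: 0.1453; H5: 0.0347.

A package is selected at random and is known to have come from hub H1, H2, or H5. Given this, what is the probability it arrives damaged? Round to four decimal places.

Let S = {H1, H2, H5}.
P(S) = 0.23 + 0.06 + 0.05 = 0.34.
P(D ∩ S) = 0.0427·0.23 + 0.0748·0.06 + 0.0347·0.05 = 0.009821 + 0.004488 + 0.001735 = 0.016044.
P(D | S) = 0.016044 / 0.34 = 0.047188…

P(D|S) ≈ 0.0472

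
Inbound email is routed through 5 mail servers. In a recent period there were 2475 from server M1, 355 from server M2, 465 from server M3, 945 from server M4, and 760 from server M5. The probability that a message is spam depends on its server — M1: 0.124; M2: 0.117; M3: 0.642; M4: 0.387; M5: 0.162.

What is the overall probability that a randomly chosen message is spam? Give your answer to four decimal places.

Total: 2475 + 355 + 465 + 945 + 760 = 5000.
P(M1) = 2475/5000 = 0.495. P(M2) = 355/5000 = 0.071. P(M3) = 465/5000 = 0.093. P(M4) = 945/5000 = 0.189. P(M5) = 760/5000 = 0.152.
Summing over the partition,
P(S) = P(S|M1)·P(M1) + P(S|M2)·P(M2) + P(S|M3)·P(M3) + P(S|M4)·P(M4) + P(S|M5)·P(M5)
      = 0.124·0.495 + 0.117·0.071 + 0.642·0.093 + 0.387·0.189 + 0.162·0.152
      = 0.06138 + 0.008307 + 0.059706 + 0.073143 + 0.024624 = 0.22716

0.2272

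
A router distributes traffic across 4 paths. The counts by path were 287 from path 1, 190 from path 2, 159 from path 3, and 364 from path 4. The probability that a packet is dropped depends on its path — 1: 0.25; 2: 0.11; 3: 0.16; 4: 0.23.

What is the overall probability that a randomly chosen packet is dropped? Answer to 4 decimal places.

Total: 287 + 190 + 159 + 364 = 1000.
P(1) = 287/1000 = 0.287. P(2) = 190/1000 = 0.19. P(3) = 159/1000 = 0.159. P(4) = 364/1000 = 0.364.
By the law of total probability,
P(L) = P(L|1)·P(1) + P(L|2)·P(2) + P(L|3)·P(3) + P(L|4)·P(4)
      = 0.25·0.287 + 0.11·0.19 + 0.16·0.159 + 0.23·0.364
      = 0.07175 + 0.0209 + 0.02544 + 0.08372 = 0.20181

0.2018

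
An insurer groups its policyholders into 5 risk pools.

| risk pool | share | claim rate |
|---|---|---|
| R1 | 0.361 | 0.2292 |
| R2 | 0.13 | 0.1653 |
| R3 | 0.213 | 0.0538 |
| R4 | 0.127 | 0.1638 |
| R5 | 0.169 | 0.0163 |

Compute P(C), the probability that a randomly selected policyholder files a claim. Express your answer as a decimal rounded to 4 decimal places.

Using total probability over the partition,
P(C) = P(C|R1)·P(R1) + P(C|R2)·P(R2) + P(C|R3)·P(R3) + P(C|R4)·P(R4) + P(C|R5)·P(R5)
      = 0.2292·0.361 + 0.1653·0.13 + 0.0538·0.213 + 0.1638·0.127 + 0.0163·0.169
      = 0.0827412 + 0.021489 + 0.0114594 + 0.0208026 + 0.0027547 = 0.1392469

P(C) ≈ 0.1392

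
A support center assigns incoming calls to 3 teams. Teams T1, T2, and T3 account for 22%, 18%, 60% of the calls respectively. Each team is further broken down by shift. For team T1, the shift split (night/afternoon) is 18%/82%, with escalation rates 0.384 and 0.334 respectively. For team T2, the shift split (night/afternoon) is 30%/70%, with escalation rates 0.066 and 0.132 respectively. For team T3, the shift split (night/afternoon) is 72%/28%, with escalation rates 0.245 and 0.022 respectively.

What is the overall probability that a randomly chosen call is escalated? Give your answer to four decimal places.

P(E|T1) = 0.18·0.384 + 0.82·0.334 = 0.06912 + 0.27388 = 0.343
P(E|T2) = 0.3·0.066 + 0.7·0.132 = 0.0198 + 0.0924 = 0.1122
P(E|T3) = 0.72·0.245 + 0.28·0.022 = 0.1764 + 0.00616 = 0.18256
By total probability over the outer partition,
P(E) = 0.22·0.343 + 0.18·0.1122 + 0.6·0.18256
      = 0.07546 + 0.020196 + 0.109536 = 0.205192

0.2052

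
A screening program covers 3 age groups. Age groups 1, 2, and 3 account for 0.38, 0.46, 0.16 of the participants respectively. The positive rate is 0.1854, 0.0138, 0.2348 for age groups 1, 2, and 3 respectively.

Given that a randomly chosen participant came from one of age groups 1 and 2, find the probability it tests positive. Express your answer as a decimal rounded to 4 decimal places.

P(T|S) ≈ 0.0914

Let S = {1, 2}.
P(S) = 0.38 + 0.46 = 0.84.
P(T ∩ S) = 0.1854·0.38 + 0.0138·0.46 = 0.070452 + 0.006348 = 0.0768.
P(T | S) = 0.0768 / 0.84 = 0.091429…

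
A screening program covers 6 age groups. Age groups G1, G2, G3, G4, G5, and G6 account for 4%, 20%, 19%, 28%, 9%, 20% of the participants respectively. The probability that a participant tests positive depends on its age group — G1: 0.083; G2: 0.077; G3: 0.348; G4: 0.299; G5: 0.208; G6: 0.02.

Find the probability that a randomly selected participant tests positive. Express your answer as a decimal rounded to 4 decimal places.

P(T) = P(T|G1)·P(G1) + P(T|G2)·P(G2) + P(T|G3)·P(G3) + P(T|G4)·P(G4) + P(T|G5)·P(G5) + P(T|G6)·P(G6)
      = 0.083·0.04 + 0.077·0.2 + 0.348·0.19 + 0.299·0.28 + 0.208·0.09 + 0.02·0.2
      = 0.00332 + 0.0154 + 0.06612 + 0.08372 + 0.01872 + 0.004 = 0.19128

P(T) ≈ 0.1913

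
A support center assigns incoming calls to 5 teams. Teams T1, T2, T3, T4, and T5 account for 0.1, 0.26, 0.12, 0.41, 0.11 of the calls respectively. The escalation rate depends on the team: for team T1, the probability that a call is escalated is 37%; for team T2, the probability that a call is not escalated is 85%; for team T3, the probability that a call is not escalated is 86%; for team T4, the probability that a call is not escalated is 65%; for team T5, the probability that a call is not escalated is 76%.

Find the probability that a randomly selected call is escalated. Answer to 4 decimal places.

P(E) ≈ 0.2627

P(E|T2) = 1 − 0.85 = 0.15.
P(E|T3) = 1 − 0.86 = 0.14.
P(E|T4) = 1 − 0.65 = 0.35.
P(E|T5) = 1 − 0.76 = 0.24.
P(E) = P(E|T1)·P(T1) + P(E|T2)·P(T2) + P(E|T3)·P(T3) + P(E|T4)·P(T4) + P(E|T5)·P(T5)
      = 0.37·0.1 + 0.15·0.26 + 0.14·0.12 + 0.35·0.41 + 0.24·0.11
      = 0.037 + 0.039 + 0.0168 + 0.1435 + 0.0264 = 0.2627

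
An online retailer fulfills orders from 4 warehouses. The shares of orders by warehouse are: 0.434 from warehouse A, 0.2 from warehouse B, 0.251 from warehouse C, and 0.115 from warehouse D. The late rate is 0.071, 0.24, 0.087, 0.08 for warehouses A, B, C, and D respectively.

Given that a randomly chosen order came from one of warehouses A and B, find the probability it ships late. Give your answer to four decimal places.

Let S = {A, B}.
P(S) = 0.434 + 0.2 = 0.634.
P(L ∩ S) = 0.071·0.434 + 0.24·0.2 = 0.030814 + 0.048 = 0.078814.
P(L | S) = 0.078814 / 0.634 = 0.124312…

0.1243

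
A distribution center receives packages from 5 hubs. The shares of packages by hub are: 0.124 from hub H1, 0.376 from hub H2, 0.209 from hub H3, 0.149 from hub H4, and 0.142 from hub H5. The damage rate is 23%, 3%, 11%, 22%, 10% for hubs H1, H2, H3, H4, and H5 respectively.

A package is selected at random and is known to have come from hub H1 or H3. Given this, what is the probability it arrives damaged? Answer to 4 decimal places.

Let S = {H1, H3}.
P(S) = 0.124 + 0.209 = 0.333.
P(D ∩ S) = 0.23·0.124 + 0.11·0.209 = 0.02852 + 0.02299 = 0.05151.
P(D | S) = 0.05151 / 0.333 = 0.154685…

P(D|S) ≈ 0.1547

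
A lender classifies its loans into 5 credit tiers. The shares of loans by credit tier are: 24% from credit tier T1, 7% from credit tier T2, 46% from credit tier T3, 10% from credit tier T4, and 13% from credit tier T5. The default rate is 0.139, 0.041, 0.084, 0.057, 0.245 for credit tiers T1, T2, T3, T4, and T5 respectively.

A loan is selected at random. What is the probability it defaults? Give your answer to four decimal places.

By the law of total probability,
P(D) = P(D|T1)·P(T1) + P(D|T2)·P(T2) + P(D|T3)·P(T3) + P(D|T4)·P(T4) + P(D|T5)·P(T5)
      = 0.139·0.24 + 0.041·0.07 + 0.084·0.46 + 0.057·0.1 + 0.245·0.13
      = 0.03336 + 0.00287 + 0.03864 + 0.0057 + 0.03185 = 0.11242

P(D) ≈ 0.1124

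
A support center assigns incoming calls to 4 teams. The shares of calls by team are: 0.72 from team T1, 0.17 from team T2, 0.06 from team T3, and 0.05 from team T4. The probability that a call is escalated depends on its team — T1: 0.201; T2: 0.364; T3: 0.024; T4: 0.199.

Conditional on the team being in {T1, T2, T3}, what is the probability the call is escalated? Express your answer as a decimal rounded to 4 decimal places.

Let S = {T1, T2, T3}.
P(S) = 0.72 + 0.17 + 0.06 = 0.95.
P(E ∩ S) = 0.201·0.72 + 0.364·0.17 + 0.024·0.06 = 0.14472 + 0.06188 + 0.00144 = 0.20804.
P(E | S) = 0.20804 / 0.95 = 0.218989…

P(E|S) ≈ 0.2190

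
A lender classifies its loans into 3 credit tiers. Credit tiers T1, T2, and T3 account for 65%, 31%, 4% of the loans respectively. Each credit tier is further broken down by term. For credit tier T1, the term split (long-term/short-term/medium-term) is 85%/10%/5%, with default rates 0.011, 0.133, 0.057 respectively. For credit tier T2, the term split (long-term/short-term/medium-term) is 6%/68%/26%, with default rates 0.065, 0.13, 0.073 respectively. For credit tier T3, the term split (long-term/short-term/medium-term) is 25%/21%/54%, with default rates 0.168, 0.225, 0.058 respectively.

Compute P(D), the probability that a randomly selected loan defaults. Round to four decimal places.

P(D|T1) = 0.85·0.011 + 0.1·0.133 + 0.05·0.057 = 0.00935 + 0.0133 + 0.00285 = 0.0255
P(D|T2) = 0.06·0.065 + 0.68·0.13 + 0.26·0.073 = 0.0039 + 0.0884 + 0.01898 = 0.11128
P(D|T3) = 0.25·0.168 + 0.21·0.225 + 0.54·0.058 = 0.042 + 0.04725 + 0.03132 = 0.12057
Then overall,
P(D) = 0.65·0.0255 + 0.31·0.11128 + 0.04·0.12057
      = 0.016575 + 0.0344968 + 0.0048228 = 0.0558946

0.0559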